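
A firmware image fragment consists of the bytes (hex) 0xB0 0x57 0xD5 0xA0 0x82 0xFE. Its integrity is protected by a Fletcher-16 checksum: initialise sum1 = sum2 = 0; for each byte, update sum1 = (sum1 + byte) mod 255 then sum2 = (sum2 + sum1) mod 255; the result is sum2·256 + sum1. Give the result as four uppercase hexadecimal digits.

1600

Running sums (mod 255):
  after byte 0 (0xB0): sum1=176, sum2=176
  after byte 1 (0x57): sum1=8, sum2=184
  after byte 2 (0xD5): sum1=221, sum2=150
  after byte 3 (0xA0): sum1=126, sum2=21
  after byte 4 (0x82): sum1=1, sum2=22
  after byte 5 (0xFE): sum1=0, sum2=22
Checksum = sum2·256 + sum1 = 22·256 + 0 = 5632 = 0x1600.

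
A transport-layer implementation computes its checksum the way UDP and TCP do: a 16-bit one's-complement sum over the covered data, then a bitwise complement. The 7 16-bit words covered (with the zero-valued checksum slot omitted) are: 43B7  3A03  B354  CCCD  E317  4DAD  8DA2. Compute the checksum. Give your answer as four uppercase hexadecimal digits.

One's-complement addition (fold any carry out of bit 15 back into bit 0):
  0x43B7 + 0x3A03 = 0x07DBA
  0x7DBA + 0xB354 = 0x1310E → wrap carry → 0x310F
  0x310F + 0xCCCD = 0x0FDDC
  0xFDDC + 0xE317 = 0x1E0F3 → wrap carry → 0xE0F4
  0xE0F4 + 0x4DAD = 0x12EA1 → wrap carry → 0x2EA2
  0x2EA2 + 0x8DA2 = 0x0BC44
One's-complement sum = 0xBC44.
Checksum = ~0xBC44 & 0xFFFF = 0x43BB.

43BB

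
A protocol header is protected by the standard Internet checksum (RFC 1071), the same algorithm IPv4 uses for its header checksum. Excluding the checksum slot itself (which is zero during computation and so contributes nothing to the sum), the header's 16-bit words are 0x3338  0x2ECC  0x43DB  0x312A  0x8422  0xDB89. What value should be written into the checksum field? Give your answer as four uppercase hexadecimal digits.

One's-complement addition (fold any carry out of bit 15 back into bit 0):
  0x3338 + 0x2ECC = 0x06204
  0x6204 + 0x43DB = 0x0A5DF
  0xA5DF + 0x312A = 0x0D709
  0xD709 + 0x8422 = 0x15B2B → wrap carry → 0x5B2C
  0x5B2C + 0xDB89 = 0x136B5 → wrap carry → 0x36B6
One's-complement sum = 0x36B6.
Checksum = ~0x36B6 & 0xFFFF = 0xC949.

C949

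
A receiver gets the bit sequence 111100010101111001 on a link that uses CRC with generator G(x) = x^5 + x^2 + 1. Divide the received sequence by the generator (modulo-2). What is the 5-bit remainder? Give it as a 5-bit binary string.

00000

Modulo-2 division of 111100010101111001 by 100101:
  pos 0: 111100 XOR 100101 = 011001
  pos 1: 110010 XOR 100101 = 010111
  pos 2: 101111 XOR 100101 = 001010
  pos 4: 101001 XOR 100101 = 001100
  pos 6: 110001 XOR 100101 = 010100
  pos 7: 101001 XOR 100101 = 001100
  pos 9: 110011 XOR 100101 = 010110
  pos 10: 101100 XOR 100101 = 001001
  pos 12: 100101 XOR 100101 = 000000
Remainder = 00000 (zero — the frame passes the CRC check).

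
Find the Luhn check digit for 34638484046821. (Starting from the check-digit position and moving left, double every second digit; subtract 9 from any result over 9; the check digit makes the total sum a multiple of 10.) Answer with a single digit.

Partial digits right→left: 1 2 8 6 4 0 4 8 4 8 3 6 4 3
Double every second digit counting from the check-digit position (so the 1st, 3rd, 5th, ... of the partial from the right).
  doubled (with −9 where >9): 2 7 8 8 8 6 8 → sum 47
  kept as-is: 2 6 0 8 8 6 3 → sum 33
Total = 47 + 33 = 80.
Check digit = (10 − (80 mod 10)) mod 10 = 0.

0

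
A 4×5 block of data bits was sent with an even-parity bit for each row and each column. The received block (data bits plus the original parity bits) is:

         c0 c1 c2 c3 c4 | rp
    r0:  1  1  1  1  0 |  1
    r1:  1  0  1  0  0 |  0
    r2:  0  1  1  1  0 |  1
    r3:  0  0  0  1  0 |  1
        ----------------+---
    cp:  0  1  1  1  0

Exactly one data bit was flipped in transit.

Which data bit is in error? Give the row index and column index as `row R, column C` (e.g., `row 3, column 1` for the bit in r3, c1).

row 0, column 1

Recompute each row's even parity and compare to rp:
  r0: data parity 0, sent rp 1 → mismatch
  r1: data parity 0, sent rp 0 → ok
  r2: data parity 1, sent rp 1 → ok
  r3: data parity 1, sent rp 1 → ok
Recompute each column's even parity and compare to cp:
  c0: data parity 0, sent cp 0 → ok
  c1: data parity 0, sent cp 1 → mismatch
  c2: data parity 1, sent cp 1 → ok
  c3: data parity 1, sent cp 1 → ok
  c4: data parity 0, sent cp 0 → ok
Exactly one row (r0) and one column (c1) fail → the flipped bit is at their intersection.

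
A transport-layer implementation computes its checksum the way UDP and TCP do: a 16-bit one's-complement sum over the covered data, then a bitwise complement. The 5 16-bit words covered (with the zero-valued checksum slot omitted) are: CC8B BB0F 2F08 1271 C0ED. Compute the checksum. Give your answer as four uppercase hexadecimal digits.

One's-complement addition (fold any carry out of bit 15 back into bit 0):
  0xCC8B + 0xBB0F = 0x1879A → wrap carry → 0x879B
  0x879B + 0x2F08 = 0x0B6A3
  0xB6A3 + 0x1271 = 0x0C914
  0xC914 + 0xC0ED = 0x18A01 → wrap carry → 0x8A02
One's-complement sum = 0x8A02.
Checksum = ~0x8A02 & 0xFFFF = 0x75FD.

75FD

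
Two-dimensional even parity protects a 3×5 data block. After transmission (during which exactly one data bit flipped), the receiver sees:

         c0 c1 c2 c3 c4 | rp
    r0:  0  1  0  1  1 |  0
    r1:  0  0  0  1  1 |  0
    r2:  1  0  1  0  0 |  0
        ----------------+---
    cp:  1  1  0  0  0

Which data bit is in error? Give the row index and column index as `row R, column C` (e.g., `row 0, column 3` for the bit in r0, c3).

row 0, column 2

Recompute each row's even parity and compare to rp:
  r0: data parity 1, sent rp 0 → mismatch
  r1: data parity 0, sent rp 0 → ok
  r2: data parity 0, sent rp 0 → ok
Recompute each column's even parity and compare to cp:
  c0: data parity 1, sent cp 1 → ok
  c1: data parity 1, sent cp 1 → ok
  c2: data parity 1, sent cp 0 → mismatch
  c3: data parity 0, sent cp 0 → ok
  c4: data parity 0, sent cp 0 → ok
Exactly one row (r0) and one column (c2) fail → the flipped bit is at their intersection.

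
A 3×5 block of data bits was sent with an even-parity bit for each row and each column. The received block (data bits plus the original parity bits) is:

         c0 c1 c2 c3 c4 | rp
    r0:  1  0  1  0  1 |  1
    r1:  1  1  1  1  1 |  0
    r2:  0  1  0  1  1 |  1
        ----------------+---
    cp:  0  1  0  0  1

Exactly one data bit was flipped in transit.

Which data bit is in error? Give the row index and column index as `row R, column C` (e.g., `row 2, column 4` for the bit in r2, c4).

row 1, column 1

Recompute each row's even parity and compare to rp:
  r0: data parity 1, sent rp 1 → ok
  r1: data parity 1, sent rp 0 → mismatch
  r2: data parity 1, sent rp 1 → ok
Recompute each column's even parity and compare to cp:
  c0: data parity 0, sent cp 0 → ok
  c1: data parity 0, sent cp 1 → mismatch
  c2: data parity 0, sent cp 0 → ok
  c3: data parity 0, sent cp 0 → ok
  c4: data parity 1, sent cp 1 → ok
Exactly one row (r1) and one column (c1) fail → the flipped bit is at their intersection.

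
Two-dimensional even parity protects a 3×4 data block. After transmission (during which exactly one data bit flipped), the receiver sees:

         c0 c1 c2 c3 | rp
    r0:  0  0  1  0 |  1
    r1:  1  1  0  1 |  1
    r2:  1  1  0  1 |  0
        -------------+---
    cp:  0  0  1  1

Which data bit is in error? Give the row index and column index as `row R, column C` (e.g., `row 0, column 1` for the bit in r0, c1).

Recompute each row's even parity and compare to rp:
  r0: data parity 1, sent rp 1 → ok
  r1: data parity 1, sent rp 1 → ok
  r2: data parity 1, sent rp 0 → mismatch
Recompute each column's even parity and compare to cp:
  c0: data parity 0, sent cp 0 → ok
  c1: data parity 0, sent cp 0 → ok
  c2: data parity 1, sent cp 1 → ok
  c3: data parity 0, sent cp 1 → mismatch
Exactly one row (r2) and one column (c3) fail → the flipped bit is at their intersection.

row 2, column 3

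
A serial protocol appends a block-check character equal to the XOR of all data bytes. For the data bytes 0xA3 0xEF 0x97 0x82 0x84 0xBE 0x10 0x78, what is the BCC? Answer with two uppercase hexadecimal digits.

XOR the bytes together:
  start with 0xA3
  0xA3 ⊕ 0xEF = 0x4C
  0x4C ⊕ 0x97 = 0xDB
  0xDB ⊕ 0x82 = 0x59
  0x59 ⊕ 0x84 = 0xDD
  0xDD ⊕ 0xBE = 0x63
  0x63 ⊕ 0x10 = 0x73
  0x73 ⊕ 0x78 = 0x0B

0B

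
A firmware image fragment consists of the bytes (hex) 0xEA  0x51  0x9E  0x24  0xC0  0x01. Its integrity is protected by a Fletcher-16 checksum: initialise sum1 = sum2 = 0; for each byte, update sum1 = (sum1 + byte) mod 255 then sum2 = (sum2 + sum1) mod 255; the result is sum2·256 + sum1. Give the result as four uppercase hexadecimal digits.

Running sums (mod 255):
  after byte 0 (0xEA): sum1=234, sum2=234
  after byte 1 (0x51): sum1=60, sum2=39
  after byte 2 (0x9E): sum1=218, sum2=2
  after byte 3 (0x24): sum1=254, sum2=1
  after byte 4 (0xC0): sum1=191, sum2=192
  after byte 5 (0x01): sum1=192, sum2=129
Checksum = sum2·256 + sum1 = 129·256 + 192 = 33216 = 0x81C0.

81C0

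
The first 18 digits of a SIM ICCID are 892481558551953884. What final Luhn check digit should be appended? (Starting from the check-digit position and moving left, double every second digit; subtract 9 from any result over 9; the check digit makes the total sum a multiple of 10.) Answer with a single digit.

5

Partial digits right→left: 4 8 8 3 5 9 1 5 5 8 5 5 1 8 4 2 9 8
Double every second digit counting from the check-digit position (so the 1st, 3rd, 5th, ... of the partial from the right).
  doubled (with −9 where >9): 8 7 1 2 1 1 2 8 9 → sum 39
  kept as-is: 8 3 9 5 8 5 8 2 8 → sum 56
Total = 39 + 56 = 95.
Check digit = (10 − (95 mod 10)) mod 10 = 5.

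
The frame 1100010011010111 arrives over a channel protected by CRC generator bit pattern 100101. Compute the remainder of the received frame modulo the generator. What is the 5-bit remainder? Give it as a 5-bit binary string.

Modulo-2 division of 1100010011010111 by 100101:
  pos 0: 110001 XOR 100101 = 010100
  pos 1: 101000 XOR 100101 = 001101
  pos 3: 110101 XOR 100101 = 010000
  pos 4: 100001 XOR 100101 = 000100
  pos 7: 100010 XOR 100101 = 000111
  pos 10: 111111 XOR 100101 = 011010
Remainder = 11010 (nonzero — an error is detected).

11010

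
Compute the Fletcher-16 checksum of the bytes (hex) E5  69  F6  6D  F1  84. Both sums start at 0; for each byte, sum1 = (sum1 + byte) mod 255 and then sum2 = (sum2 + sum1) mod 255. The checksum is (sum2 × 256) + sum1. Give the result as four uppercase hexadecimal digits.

Running sums (mod 255):
  after byte 0 (E5): sum1=229, sum2=229
  after byte 1 (69): sum1=79, sum2=53
  after byte 2 (F6): sum1=70, sum2=123
  after byte 3 (6D): sum1=179, sum2=47
  after byte 4 (F1): sum1=165, sum2=212
  after byte 5 (84): sum1=42, sum2=254
Checksum = sum2·256 + sum1 = 254·256 + 42 = 65066 = 0xFE2A.

FE2A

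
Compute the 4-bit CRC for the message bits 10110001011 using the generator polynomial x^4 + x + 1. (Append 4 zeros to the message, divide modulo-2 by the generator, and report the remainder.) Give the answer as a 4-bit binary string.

Append 4 zeros: 101100010110000. Divide by 10011 (XOR where the leading bit is 1):
  pos 0: 10110 XOR 10011 = 00101
  pos 2: 10100 XOR 10011 = 00111
  pos 4: 11110 XOR 10011 = 01101
  pos 5: 11011 XOR 10011 = 01000
  pos 6: 10001 XOR 10011 = 00010
  pos 9: 10000 XOR 10011 = 00011
Remainder (last 4 bits) = 0110. This is the CRC / FCS.

0110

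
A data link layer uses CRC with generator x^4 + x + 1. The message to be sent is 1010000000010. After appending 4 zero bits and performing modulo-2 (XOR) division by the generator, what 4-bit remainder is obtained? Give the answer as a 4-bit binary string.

Append 4 zeros: 10100000000100000. Divide by 10011 (XOR where the leading bit is 1):
  pos 0: 10100 XOR 10011 = 00111
  pos 2: 11100 XOR 10011 = 01111
  pos 3: 11110 XOR 10011 = 01101
  pos 4: 11010 XOR 10011 = 01001
  pos 5: 10010 XOR 10011 = 00001
  pos 9: 10100 XOR 10011 = 00111
  pos 11: 11100 XOR 10011 = 01111
  pos 12: 11110 XOR 10011 = 01101
Remainder (last 4 bits) = 1101. This is the CRC / FCS.

1101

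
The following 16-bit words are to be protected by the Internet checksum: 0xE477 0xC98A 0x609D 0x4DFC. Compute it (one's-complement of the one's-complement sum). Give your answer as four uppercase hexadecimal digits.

One's-complement addition (fold any carry out of bit 15 back into bit 0):
  0xE477 + 0xC98A = 0x1AE01 → wrap carry → 0xAE02
  0xAE02 + 0x609D = 0x10E9F → wrap carry → 0x0EA0
  0x0EA0 + 0x4DFC = 0x05C9C
One's-complement sum = 0x5C9C.
Checksum = ~0x5C9C & 0xFFFF = 0xA363.

A363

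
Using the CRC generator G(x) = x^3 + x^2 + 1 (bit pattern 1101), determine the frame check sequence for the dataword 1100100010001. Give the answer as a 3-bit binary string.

Append 3 zeros: 1100100010001000. Divide by 1101 (XOR where the leading bit is 1):
  pos 0: 1100 XOR 1101 = 0001
  pos 3: 1100 XOR 1101 = 0001
  pos 6: 1010 XOR 1101 = 0111
  pos 7: 1110 XOR 1101 = 0011
  pos 9: 1101 XOR 1101 = 0000
Remainder (last 3 bits) = 000. This is the CRC / FCS.

000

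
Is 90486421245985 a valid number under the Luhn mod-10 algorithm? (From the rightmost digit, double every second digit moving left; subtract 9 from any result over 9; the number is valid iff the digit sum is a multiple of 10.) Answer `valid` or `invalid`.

invalid

From the right, keep odd positions and double even positions (subtract 9 from any doubled value over 9):
  doubled (positions 2,4,...): 7 1 4 4 3 8 9 → sum 36
  kept (positions 1,3,...): 5 9 4 1 4 8 0 → sum 31
Total = 67.
67 mod 10 = 7, so the number is invalid.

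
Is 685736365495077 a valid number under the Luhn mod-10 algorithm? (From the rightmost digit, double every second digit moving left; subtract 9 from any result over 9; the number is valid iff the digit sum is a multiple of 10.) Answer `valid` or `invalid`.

valid

From the right, keep odd positions and double even positions (subtract 9 from any doubled value over 9):
  doubled (positions 2,4,...): 5 1 8 3 3 5 7 → sum 32
  kept (positions 1,3,...): 7 0 9 5 3 3 5 6 → sum 38
Total = 70.
70 mod 10 = 0, so the number is valid.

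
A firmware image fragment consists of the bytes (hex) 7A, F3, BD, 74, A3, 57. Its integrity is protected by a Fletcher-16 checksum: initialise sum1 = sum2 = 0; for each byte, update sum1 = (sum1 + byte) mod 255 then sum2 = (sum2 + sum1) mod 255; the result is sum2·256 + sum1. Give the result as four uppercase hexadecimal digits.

959B

Running sums (mod 255):
  after byte 0 (7A): sum1=122, sum2=122
  after byte 1 (F3): sum1=110, sum2=232
  after byte 2 (BD): sum1=44, sum2=21
  after byte 3 (74): sum1=160, sum2=181
  after byte 4 (A3): sum1=68, sum2=249
  after byte 5 (57): sum1=155, sum2=149
Checksum = sum2·256 + sum1 = 149·256 + 155 = 38299 = 0x959B.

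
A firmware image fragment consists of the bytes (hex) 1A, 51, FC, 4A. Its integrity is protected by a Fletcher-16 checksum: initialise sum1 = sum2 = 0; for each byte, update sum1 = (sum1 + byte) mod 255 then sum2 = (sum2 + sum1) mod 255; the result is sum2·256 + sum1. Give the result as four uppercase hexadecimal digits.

A0B2

Running sums (mod 255):
  after byte 0 (1A): sum1=26, sum2=26
  after byte 1 (51): sum1=107, sum2=133
  after byte 2 (FC): sum1=104, sum2=237
  after byte 3 (4A): sum1=178, sum2=160
Checksum = sum2·256 + sum1 = 160·256 + 178 = 41138 = 0xA0B2.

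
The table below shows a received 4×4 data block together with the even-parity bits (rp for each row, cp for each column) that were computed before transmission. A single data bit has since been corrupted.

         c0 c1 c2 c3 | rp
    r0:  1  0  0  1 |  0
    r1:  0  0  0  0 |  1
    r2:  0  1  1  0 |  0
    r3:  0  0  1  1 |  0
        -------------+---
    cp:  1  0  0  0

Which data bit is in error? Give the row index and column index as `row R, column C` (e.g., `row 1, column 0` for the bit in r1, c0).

row 1, column 1

Recompute each row's even parity and compare to rp:
  r0: data parity 0, sent rp 0 → ok
  r1: data parity 0, sent rp 1 → mismatch
  r2: data parity 0, sent rp 0 → ok
  r3: data parity 0, sent rp 0 → ok
Recompute each column's even parity and compare to cp:
  c0: data parity 1, sent cp 1 → ok
  c1: data parity 1, sent cp 0 → mismatch
  c2: data parity 0, sent cp 0 → ok
  c3: data parity 0, sent cp 0 → ok
Exactly one row (r1) and one column (c1) fail → the flipped bit is at their intersection.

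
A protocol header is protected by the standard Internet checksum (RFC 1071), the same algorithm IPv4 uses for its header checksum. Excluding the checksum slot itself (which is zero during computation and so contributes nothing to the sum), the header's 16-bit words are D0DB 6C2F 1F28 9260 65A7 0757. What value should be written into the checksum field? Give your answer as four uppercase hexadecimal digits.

A46D

One's-complement addition (fold any carry out of bit 15 back into bit 0):
  0xD0DB + 0x6C2F = 0x13D0A → wrap carry → 0x3D0B
  0x3D0B + 0x1F28 = 0x05C33
  0x5C33 + 0x9260 = 0x0EE93
  0xEE93 + 0x65A7 = 0x1543A → wrap carry → 0x543B
  0x543B + 0x0757 = 0x05B92
One's-complement sum = 0x5B92.
Checksum = ~0x5B92 & 0xFFFF = 0xA46D.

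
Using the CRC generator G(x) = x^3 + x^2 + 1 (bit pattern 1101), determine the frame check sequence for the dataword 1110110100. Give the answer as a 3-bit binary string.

001

Append 3 zeros: 1110110100000. Divide by 1101 (XOR where the leading bit is 1):
  pos 0: 1110 XOR 1101 = 0011
  pos 2: 1111 XOR 1101 = 0010
  pos 4: 1001 XOR 1101 = 0100
  pos 5: 1000 XOR 1101 = 0101
  pos 6: 1010 XOR 1101 = 0111
  pos 7: 1110 XOR 1101 = 0011
  pos 9: 1100 XOR 1101 = 0001
Remainder (last 3 bits) = 001. This is the CRC / FCS.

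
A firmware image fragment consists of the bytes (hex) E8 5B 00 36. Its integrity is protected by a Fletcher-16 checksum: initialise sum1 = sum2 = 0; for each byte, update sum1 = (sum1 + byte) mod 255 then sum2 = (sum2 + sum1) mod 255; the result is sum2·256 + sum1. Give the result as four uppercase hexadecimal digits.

Running sums (mod 255):
  after byte 0 (E8): sum1=232, sum2=232
  after byte 1 (5B): sum1=68, sum2=45
  after byte 2 (00): sum1=68, sum2=113
  after byte 3 (36): sum1=122, sum2=235
Checksum = sum2·256 + sum1 = 235·256 + 122 = 60282 = 0xEB7A.

EB7A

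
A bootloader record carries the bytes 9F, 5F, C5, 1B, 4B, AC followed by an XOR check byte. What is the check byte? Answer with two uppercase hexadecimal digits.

F9

XOR the bytes together:
  start with 0x9F
  0x9F ⊕ 0x5F = 0xC0
  0xC0 ⊕ 0xC5 = 0x05
  0x05 ⊕ 0x1B = 0x1E
  0x1E ⊕ 0x4B = 0x55
  0x55 ⊕ 0xAC = 0xF9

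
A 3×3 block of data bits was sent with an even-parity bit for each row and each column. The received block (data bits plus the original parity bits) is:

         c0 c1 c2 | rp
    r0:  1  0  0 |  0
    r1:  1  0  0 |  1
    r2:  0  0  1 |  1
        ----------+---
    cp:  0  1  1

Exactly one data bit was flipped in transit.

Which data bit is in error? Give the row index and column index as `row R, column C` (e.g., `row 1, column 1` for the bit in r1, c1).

Recompute each row's even parity and compare to rp:
  r0: data parity 1, sent rp 0 → mismatch
  r1: data parity 1, sent rp 1 → ok
  r2: data parity 1, sent rp 1 → ok
Recompute each column's even parity and compare to cp:
  c0: data parity 0, sent cp 0 → ok
  c1: data parity 0, sent cp 1 → mismatch
  c2: data parity 1, sent cp 1 → ok
Exactly one row (r0) and one column (c1) fail → the flipped bit is at their intersection.

row 0, column 1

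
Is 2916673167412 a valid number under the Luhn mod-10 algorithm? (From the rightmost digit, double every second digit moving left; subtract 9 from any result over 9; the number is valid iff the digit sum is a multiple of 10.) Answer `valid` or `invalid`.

valid

From the right, keep odd positions and double even positions (subtract 9 from any doubled value over 9):
  doubled (positions 2,4,...): 2 5 2 5 3 9 → sum 26
  kept (positions 1,3,...): 2 4 6 3 6 1 2 → sum 24
Total = 50.
50 mod 10 = 0, so the number is valid.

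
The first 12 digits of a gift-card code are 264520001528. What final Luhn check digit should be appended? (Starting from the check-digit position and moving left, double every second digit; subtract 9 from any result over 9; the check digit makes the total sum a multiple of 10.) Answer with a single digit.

7

Partial digits right→left: 8 2 5 1 0 0 0 2 5 4 6 2
Double every second digit counting from the check-digit position (so the 1st, 3rd, 5th, ... of the partial from the right).
  doubled (with −9 where >9): 7 1 0 0 1 3 → sum 12
  kept as-is: 2 1 0 2 4 2 → sum 11
Total = 12 + 11 = 23.
Check digit = (10 − (23 mod 10)) mod 10 = 7.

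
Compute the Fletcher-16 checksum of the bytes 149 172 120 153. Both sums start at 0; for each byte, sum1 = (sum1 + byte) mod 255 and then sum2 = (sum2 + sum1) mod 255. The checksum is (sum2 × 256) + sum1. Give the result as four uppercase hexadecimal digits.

Running sums (mod 255):
  after byte 0 (149): sum1=149, sum2=149
  after byte 1 (172): sum1=66, sum2=215
  after byte 2 (120): sum1=186, sum2=146
  after byte 3 (153): sum1=84, sum2=230
Checksum = sum2·256 + sum1 = 230·256 + 84 = 58964 = 0xE654.

E654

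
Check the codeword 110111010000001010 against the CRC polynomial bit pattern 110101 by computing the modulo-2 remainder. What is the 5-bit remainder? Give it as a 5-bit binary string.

Modulo-2 division of 110111010000001010 by 110101:
  pos 0: 110111 XOR 110101 = 000010
  pos 4: 100100 XOR 110101 = 010001
  pos 5: 100010 XOR 110101 = 010111
  pos 6: 101110 XOR 110101 = 011011
  pos 7: 110110 XOR 110101 = 000011
  pos 11: 110101 XOR 110101 = 000000
Remainder = 00000 (zero — the frame passes the CRC check).

00000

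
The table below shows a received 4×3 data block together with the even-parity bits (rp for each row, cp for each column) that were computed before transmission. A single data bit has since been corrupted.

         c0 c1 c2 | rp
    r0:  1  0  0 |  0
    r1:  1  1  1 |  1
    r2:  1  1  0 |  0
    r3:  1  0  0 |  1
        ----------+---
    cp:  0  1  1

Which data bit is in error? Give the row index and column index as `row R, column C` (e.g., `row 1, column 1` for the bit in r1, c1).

row 0, column 1

Recompute each row's even parity and compare to rp:
  r0: data parity 1, sent rp 0 → mismatch
  r1: data parity 1, sent rp 1 → ok
  r2: data parity 0, sent rp 0 → ok
  r3: data parity 1, sent rp 1 → ok
Recompute each column's even parity and compare to cp:
  c0: data parity 0, sent cp 0 → ok
  c1: data parity 0, sent cp 1 → mismatch
  c2: data parity 1, sent cp 1 → ok
Exactly one row (r0) and one column (c1) fail → the flipped bit is at their intersection.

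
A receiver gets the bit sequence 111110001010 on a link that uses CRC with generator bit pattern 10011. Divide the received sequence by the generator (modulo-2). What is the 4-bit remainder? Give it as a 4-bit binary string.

Modulo-2 division of 111110001010 by 10011:
  pos 0: 11111 XOR 10011 = 01100
  pos 1: 11000 XOR 10011 = 01011
  pos 2: 10110 XOR 10011 = 00101
  pos 4: 10101 XOR 10011 = 00110
  pos 6: 11001 XOR 10011 = 01010
  pos 7: 10100 XOR 10011 = 00111
Remainder = 0111 (nonzero — an error is detected).

0111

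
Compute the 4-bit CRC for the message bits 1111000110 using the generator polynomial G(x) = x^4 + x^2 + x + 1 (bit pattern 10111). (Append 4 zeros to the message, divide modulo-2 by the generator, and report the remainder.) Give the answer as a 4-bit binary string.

1111

Append 4 zeros: 11110001100000. Divide by 10111 (XOR where the leading bit is 1):
  pos 0: 11110 XOR 10111 = 01001
  pos 1: 10010 XOR 10111 = 00101
  pos 3: 10101 XOR 10111 = 00010
  pos 6: 10100 XOR 10111 = 00011
  pos 9: 11000 XOR 10111 = 01111
Remainder (last 4 bits) = 1111. This is the CRC / FCS.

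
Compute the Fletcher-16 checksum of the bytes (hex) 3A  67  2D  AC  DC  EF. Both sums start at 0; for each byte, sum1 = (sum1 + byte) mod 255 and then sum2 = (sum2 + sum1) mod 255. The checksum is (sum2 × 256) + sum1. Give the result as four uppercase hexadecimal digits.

C648

Running sums (mod 255):
  after byte 0 (3A): sum1=58, sum2=58
  after byte 1 (67): sum1=161, sum2=219
  after byte 2 (2D): sum1=206, sum2=170
  after byte 3 (AC): sum1=123, sum2=38
  after byte 4 (DC): sum1=88, sum2=126
  after byte 5 (EF): sum1=72, sum2=198
Checksum = sum2·256 + sum1 = 198·256 + 72 = 50760 = 0xC648.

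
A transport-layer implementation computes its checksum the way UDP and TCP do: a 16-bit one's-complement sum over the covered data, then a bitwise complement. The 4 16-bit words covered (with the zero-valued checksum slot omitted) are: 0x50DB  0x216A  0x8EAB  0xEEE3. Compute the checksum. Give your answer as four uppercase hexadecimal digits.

102B

One's-complement addition (fold any carry out of bit 15 back into bit 0):
  0x50DB + 0x216A = 0x07245
  0x7245 + 0x8EAB = 0x100F0 → wrap carry → 0x00F1
  0x00F1 + 0xEEE3 = 0x0EFD4
One's-complement sum = 0xEFD4.
Checksum = ~0xEFD4 & 0xFFFF = 0x102B.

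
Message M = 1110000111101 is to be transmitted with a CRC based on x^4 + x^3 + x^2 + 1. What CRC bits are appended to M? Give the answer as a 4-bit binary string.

0011

Append 4 zeros: 11100001111010000. Divide by 11101 (XOR where the leading bit is 1):
  pos 0: 11100 XOR 11101 = 00001
  pos 4: 10011 XOR 11101 = 01110
  pos 5: 11101 XOR 11101 = 00000
  pos 10: 10100 XOR 11101 = 01001
  pos 11: 10010 XOR 11101 = 01111
  pos 12: 11110 XOR 11101 = 00011
Remainder (last 4 bits) = 0011. This is the CRC / FCS.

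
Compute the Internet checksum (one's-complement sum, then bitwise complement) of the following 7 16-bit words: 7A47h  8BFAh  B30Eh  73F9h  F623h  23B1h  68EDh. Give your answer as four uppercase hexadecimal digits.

4FF3

One's-complement addition (fold any carry out of bit 15 back into bit 0):
  0x7A47 + 0x8BFA = 0x10641 → wrap carry → 0x0642
  0x0642 + 0xB30E = 0x0B950
  0xB950 + 0x73F9 = 0x12D49 → wrap carry → 0x2D4A
  0x2D4A + 0xF623 = 0x1236D → wrap carry → 0x236E
  0x236E + 0x23B1 = 0x0471F
  0x471F + 0x68ED = 0x0B00C
One's-complement sum = 0xB00C.
Checksum = ~0xB00C & 0xFFFF = 0x4FF3.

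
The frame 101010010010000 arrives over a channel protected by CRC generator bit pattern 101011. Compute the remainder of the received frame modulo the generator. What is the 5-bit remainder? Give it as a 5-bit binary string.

01011

Modulo-2 division of 101010010010000 by 101011:
  pos 0: 101010 XOR 101011 = 000001
  pos 5: 101001 XOR 101011 = 000010
  pos 9: 100000 XOR 101011 = 001011
Remainder = 01011 (nonzero — an error is detected).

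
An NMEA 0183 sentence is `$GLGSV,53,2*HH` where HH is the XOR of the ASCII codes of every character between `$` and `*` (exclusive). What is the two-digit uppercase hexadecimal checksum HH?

XOR the ASCII codes of the payload characters:
  'G' = 0x47 → acc = 0x47
  'L' = 0x4C → acc = 0x0B
  'G' = 0x47 → acc = 0x4C
  'S' = 0x53 → acc = 0x1F
  'V' = 0x56 → acc = 0x49
  ',' = 0x2C → acc = 0x65
  '5' = 0x35 → acc = 0x50
  '3' = 0x33 → acc = 0x63
  ',' = 0x2C → acc = 0x4F
  '2' = 0x32 → acc = 0x7D
Checksum = 0x7D.

7D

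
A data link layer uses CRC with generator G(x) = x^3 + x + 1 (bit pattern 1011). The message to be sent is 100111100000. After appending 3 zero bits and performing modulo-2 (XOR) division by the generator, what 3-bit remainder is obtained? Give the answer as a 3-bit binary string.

Append 3 zeros: 100111100000000. Divide by 1011 (XOR where the leading bit is 1):
  pos 0: 1001 XOR 1011 = 0010
  pos 2: 1011 XOR 1011 = 0000
  pos 6: 1000 XOR 1011 = 0011
  pos 8: 1100 XOR 1011 = 0111
  pos 9: 1110 XOR 1011 = 0101
  pos 10: 1010 XOR 1011 = 0001
Remainder (last 3 bits) = 010. This is the CRC / FCS.

010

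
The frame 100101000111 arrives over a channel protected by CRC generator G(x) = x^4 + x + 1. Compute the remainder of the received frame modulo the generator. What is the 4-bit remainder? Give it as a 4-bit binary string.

0000

Modulo-2 division of 100101000111 by 10011:
  pos 0: 10010 XOR 10011 = 00001
  pos 4: 11000 XOR 10011 = 01011
  pos 5: 10111 XOR 10011 = 00100
  pos 7: 10011 XOR 10011 = 00000
Remainder = 0000 (zero — the frame passes the CRC check).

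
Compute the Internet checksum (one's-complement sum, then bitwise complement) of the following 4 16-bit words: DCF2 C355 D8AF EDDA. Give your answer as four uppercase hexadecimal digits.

992C

One's-complement addition (fold any carry out of bit 15 back into bit 0):
  0xDCF2 + 0xC355 = 0x1A047 → wrap carry → 0xA048
  0xA048 + 0xD8AF = 0x178F7 → wrap carry → 0x78F8
  0x78F8 + 0xEDDA = 0x166D2 → wrap carry → 0x66D3
One's-complement sum = 0x66D3.
Checksum = ~0x66D3 & 0xFFFF = 0x992C.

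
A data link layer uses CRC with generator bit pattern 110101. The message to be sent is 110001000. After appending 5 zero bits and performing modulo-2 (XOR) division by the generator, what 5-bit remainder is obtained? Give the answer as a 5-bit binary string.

00111

Append 5 zeros: 11000100000000. Divide by 110101 (XOR where the leading bit is 1):
  pos 0: 110001 XOR 110101 = 000100
  pos 3: 100000 XOR 110101 = 010101
  pos 4: 101010 XOR 110101 = 011111
  pos 5: 111110 XOR 110101 = 001011
  pos 7: 101100 XOR 110101 = 011001
  pos 8: 110010 XOR 110101 = 000111
Remainder (last 5 bits) = 00111. This is the CRC / FCS.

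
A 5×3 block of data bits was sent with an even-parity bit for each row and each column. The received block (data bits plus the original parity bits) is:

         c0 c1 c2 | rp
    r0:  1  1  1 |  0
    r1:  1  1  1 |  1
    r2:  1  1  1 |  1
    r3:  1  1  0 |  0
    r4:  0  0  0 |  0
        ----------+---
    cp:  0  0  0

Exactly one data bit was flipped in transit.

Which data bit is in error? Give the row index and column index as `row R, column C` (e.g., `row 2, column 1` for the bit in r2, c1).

Recompute each row's even parity and compare to rp:
  r0: data parity 1, sent rp 0 → mismatch
  r1: data parity 1, sent rp 1 → ok
  r2: data parity 1, sent rp 1 → ok
  r3: data parity 0, sent rp 0 → ok
  r4: data parity 0, sent rp 0 → ok
Recompute each column's even parity and compare to cp:
  c0: data parity 0, sent cp 0 → ok
  c1: data parity 0, sent cp 0 → ok
  c2: data parity 1, sent cp 0 → mismatch
Exactly one row (r0) and one column (c2) fail → the flipped bit is at their intersection.

row 0, column 2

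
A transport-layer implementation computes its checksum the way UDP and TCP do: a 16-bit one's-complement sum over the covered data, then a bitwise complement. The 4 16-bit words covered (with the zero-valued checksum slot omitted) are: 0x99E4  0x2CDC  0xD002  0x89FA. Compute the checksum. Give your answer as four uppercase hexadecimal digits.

DF41

One's-complement addition (fold any carry out of bit 15 back into bit 0):
  0x99E4 + 0x2CDC = 0x0C6C0
  0xC6C0 + 0xD002 = 0x196C2 → wrap carry → 0x96C3
  0x96C3 + 0x89FA = 0x120BD → wrap carry → 0x20BE
One's-complement sum = 0x20BE.
Checksum = ~0x20BE & 0xFFFF = 0xDF41.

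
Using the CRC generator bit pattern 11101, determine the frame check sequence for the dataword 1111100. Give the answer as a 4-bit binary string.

Append 4 zeros: 11111000000. Divide by 11101 (XOR where the leading bit is 1):
  pos 0: 11111 XOR 11101 = 00010
  pos 3: 10000 XOR 11101 = 01101
  pos 4: 11010 XOR 11101 = 00111
  pos 6: 11100 XOR 11101 = 00001
Remainder (last 4 bits) = 0001. This is the CRC / FCS.

0001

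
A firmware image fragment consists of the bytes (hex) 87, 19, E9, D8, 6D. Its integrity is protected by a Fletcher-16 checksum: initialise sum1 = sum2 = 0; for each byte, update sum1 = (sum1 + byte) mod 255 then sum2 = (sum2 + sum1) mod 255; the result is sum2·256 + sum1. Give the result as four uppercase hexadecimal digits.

E6D0

Running sums (mod 255):
  after byte 0 (87): sum1=135, sum2=135
  after byte 1 (19): sum1=160, sum2=40
  after byte 2 (E9): sum1=138, sum2=178
  after byte 3 (D8): sum1=99, sum2=22
  after byte 4 (6D): sum1=208, sum2=230
Checksum = sum2·256 + sum1 = 230·256 + 208 = 59088 = 0xE6D0.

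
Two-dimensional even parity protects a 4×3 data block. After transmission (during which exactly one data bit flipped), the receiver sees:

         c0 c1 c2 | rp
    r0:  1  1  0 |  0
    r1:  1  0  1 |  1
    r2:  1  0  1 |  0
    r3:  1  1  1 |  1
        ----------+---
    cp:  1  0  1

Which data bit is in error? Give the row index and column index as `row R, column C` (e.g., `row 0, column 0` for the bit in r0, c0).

row 1, column 0

Recompute each row's even parity and compare to rp:
  r0: data parity 0, sent rp 0 → ok
  r1: data parity 0, sent rp 1 → mismatch
  r2: data parity 0, sent rp 0 → ok
  r3: data parity 1, sent rp 1 → ok
Recompute each column's even parity and compare to cp:
  c0: data parity 0, sent cp 1 → mismatch
  c1: data parity 0, sent cp 0 → ok
  c2: data parity 1, sent cp 1 → ok
Exactly one row (r1) and one column (c0) fail → the flipped bit is at their intersection.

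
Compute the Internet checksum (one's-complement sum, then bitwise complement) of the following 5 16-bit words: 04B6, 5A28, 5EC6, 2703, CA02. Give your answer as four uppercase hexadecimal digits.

5155

One's-complement addition (fold any carry out of bit 15 back into bit 0):
  0x04B6 + 0x5A28 = 0x05EDE
  0x5EDE + 0x5EC6 = 0x0BDA4
  0xBDA4 + 0x2703 = 0x0E4A7
  0xE4A7 + 0xCA02 = 0x1AEA9 → wrap carry → 0xAEAA
One's-complement sum = 0xAEAA.
Checksum = ~0xAEAA & 0xFFFF = 0x5155.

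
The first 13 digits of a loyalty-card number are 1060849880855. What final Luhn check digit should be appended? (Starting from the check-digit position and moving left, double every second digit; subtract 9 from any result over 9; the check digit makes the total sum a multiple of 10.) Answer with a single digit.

Partial digits right→left: 5 5 8 0 8 8 9 4 8 0 6 0 1
Double every second digit counting from the check-digit position (so the 1st, 3rd, 5th, ... of the partial from the right).
  doubled (with −9 where >9): 1 7 7 9 7 3 2 → sum 36
  kept as-is: 5 0 8 4 0 0 → sum 17
Total = 36 + 17 = 53.
Check digit = (10 − (53 mod 10)) mod 10 = 7.

7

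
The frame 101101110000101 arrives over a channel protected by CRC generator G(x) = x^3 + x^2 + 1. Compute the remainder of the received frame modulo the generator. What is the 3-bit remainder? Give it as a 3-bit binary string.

Modulo-2 division of 101101110000101 by 1101:
  pos 0: 1011 XOR 1101 = 0110
  pos 1: 1100 XOR 1101 = 0001
  pos 4: 1111 XOR 1101 = 0010
  pos 6: 1000 XOR 1101 = 0101
  pos 7: 1010 XOR 1101 = 0111
  pos 8: 1110 XOR 1101 = 0011
  pos 10: 1110 XOR 1101 = 0011
Remainder = 111 (nonzero — an error is detected).

111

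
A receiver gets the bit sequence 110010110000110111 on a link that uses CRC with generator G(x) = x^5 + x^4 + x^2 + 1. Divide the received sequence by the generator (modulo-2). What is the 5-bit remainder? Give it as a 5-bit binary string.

Modulo-2 division of 110010110000110111 by 110101:
  pos 0: 110010 XOR 110101 = 000111
  pos 3: 111110 XOR 110101 = 001011
  pos 5: 101100 XOR 110101 = 011001
  pos 6: 110010 XOR 110101 = 000111
  pos 9: 111110 XOR 110101 = 001011
  pos 11: 101111 XOR 110101 = 011010
  pos 12: 110101 XOR 110101 = 000000
Remainder = 00000 (zero — the frame passes the CRC check).

00000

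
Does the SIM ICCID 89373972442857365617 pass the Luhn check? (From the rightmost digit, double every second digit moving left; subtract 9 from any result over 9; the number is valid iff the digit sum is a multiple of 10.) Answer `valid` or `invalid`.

From the right, keep odd positions and double even positions (subtract 9 from any doubled value over 9):
  doubled (positions 2,4,...): 2 1 6 1 4 8 5 6 6 7 → sum 46
  kept (positions 1,3,...): 7 6 6 7 8 4 2 9 7 9 → sum 65
Total = 111.
111 mod 10 = 1, so the number is invalid.

invalid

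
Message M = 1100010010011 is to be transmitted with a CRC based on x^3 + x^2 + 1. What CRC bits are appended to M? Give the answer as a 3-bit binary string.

Append 3 zeros: 1100010010011000. Divide by 1101 (XOR where the leading bit is 1):
  pos 0: 1100 XOR 1101 = 0001
  pos 3: 1010 XOR 1101 = 0111
  pos 4: 1110 XOR 1101 = 0011
  pos 6: 1110 XOR 1101 = 0011
  pos 8: 1101 XOR 1101 = 0000
  pos 12: 1000 XOR 1101 = 0101
Remainder (last 3 bits) = 101. This is the CRC / FCS.

101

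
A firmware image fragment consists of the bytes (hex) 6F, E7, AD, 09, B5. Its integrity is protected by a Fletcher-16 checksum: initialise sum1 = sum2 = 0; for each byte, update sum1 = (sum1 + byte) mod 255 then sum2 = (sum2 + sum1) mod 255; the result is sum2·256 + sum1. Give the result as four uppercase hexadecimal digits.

Running sums (mod 255):
  after byte 0 (6F): sum1=111, sum2=111
  after byte 1 (E7): sum1=87, sum2=198
  after byte 2 (AD): sum1=5, sum2=203
  after byte 3 (09): sum1=14, sum2=217
  after byte 4 (B5): sum1=195, sum2=157
Checksum = sum2·256 + sum1 = 157·256 + 195 = 40387 = 0x9DC3.

9DC3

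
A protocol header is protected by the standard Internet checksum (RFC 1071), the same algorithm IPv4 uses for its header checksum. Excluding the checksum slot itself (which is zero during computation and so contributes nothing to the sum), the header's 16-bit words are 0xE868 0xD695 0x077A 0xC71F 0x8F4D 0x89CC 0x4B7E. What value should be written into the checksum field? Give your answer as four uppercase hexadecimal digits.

One's-complement addition (fold any carry out of bit 15 back into bit 0):
  0xE868 + 0xD695 = 0x1BEFD → wrap carry → 0xBEFE
  0xBEFE + 0x077A = 0x0C678
  0xC678 + 0xC71F = 0x18D97 → wrap carry → 0x8D98
  0x8D98 + 0x8F4D = 0x11CE5 → wrap carry → 0x1CE6
  0x1CE6 + 0x89CC = 0x0A6B2
  0xA6B2 + 0x4B7E = 0x0F230
One's-complement sum = 0xF230.
Checksum = ~0xF230 & 0xFFFF = 0x0DCF.

0DCF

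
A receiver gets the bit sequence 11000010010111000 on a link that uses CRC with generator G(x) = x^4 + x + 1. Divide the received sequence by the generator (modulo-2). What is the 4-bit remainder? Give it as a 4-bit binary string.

Modulo-2 division of 11000010010111000 by 10011:
  pos 0: 11000 XOR 10011 = 01011
  pos 1: 10110 XOR 10011 = 00101
  pos 3: 10110 XOR 10011 = 00101
  pos 5: 10101 XOR 10011 = 00110
  pos 7: 11001 XOR 10011 = 01010
  pos 8: 10101 XOR 10011 = 00110
  pos 10: 11010 XOR 10011 = 01001
  pos 11: 10010 XOR 10011 = 00001
Remainder = 0010 (nonzero — an error is detected).

0010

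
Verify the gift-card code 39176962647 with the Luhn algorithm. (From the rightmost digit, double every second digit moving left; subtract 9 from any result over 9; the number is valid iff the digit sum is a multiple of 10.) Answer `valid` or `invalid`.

From the right, keep odd positions and double even positions (subtract 9 from any doubled value over 9):
  doubled (positions 2,4,...): 8 4 9 5 9 → sum 35
  kept (positions 1,3,...): 7 6 6 6 1 3 → sum 29
Total = 64.
64 mod 10 = 4, so the number is invalid.

invalid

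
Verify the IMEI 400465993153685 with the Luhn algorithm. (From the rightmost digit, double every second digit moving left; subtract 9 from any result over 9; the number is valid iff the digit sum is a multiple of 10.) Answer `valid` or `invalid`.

From the right, keep odd positions and double even positions (subtract 9 from any doubled value over 9):
  doubled (positions 2,4,...): 7 6 2 9 1 8 0 → sum 33
  kept (positions 1,3,...): 5 6 5 3 9 6 0 4 → sum 38
Total = 71.
71 mod 10 = 1, so the number is invalid.

invalid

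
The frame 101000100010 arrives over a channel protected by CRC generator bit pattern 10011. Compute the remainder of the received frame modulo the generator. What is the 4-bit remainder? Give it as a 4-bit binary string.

Modulo-2 division of 101000100010 by 10011:
  pos 0: 10100 XOR 10011 = 00111
  pos 2: 11101 XOR 10011 = 01110
  pos 3: 11100 XOR 10011 = 01111
  pos 4: 11110 XOR 10011 = 01101
  pos 5: 11010 XOR 10011 = 01001
  pos 6: 10011 XOR 10011 = 00000
Remainder = 0000 (zero — the frame passes the CRC check).

0000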